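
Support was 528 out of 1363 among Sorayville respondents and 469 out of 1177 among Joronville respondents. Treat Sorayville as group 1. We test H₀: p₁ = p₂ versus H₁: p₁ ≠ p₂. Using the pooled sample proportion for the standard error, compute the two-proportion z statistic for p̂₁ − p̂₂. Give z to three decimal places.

p̂₁ = 528/1363 = 0.38738, p̂₂ = 469/1177 = 0.39847.
Pooled p̂ = (528+469)/(1363+1177) = 997/2540 = 0.39252.
SE = √(0.238448 × 0.00158329) = 0.01943.
z = (0.38738 − 0.39847)/0.01943 = -0.01109/0.01943 = -0.571.
p-value = 2·P(Z > 0.571) ≈ 0.5682.

z = -0.571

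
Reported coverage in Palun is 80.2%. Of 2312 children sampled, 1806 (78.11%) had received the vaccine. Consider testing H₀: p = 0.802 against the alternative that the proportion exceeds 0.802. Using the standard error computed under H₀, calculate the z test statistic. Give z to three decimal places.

z = -2.517

p̂ = 1806/2312 = 0.781142.
Standard error under H₀: √(0.802×0.198/2312) = 0.008288.
z = (0.781142 − 0.802)/0.008288 = -0.020858/0.008288 = -2.517.
p-value = P(Z > -2.517) ≈ 0.9941.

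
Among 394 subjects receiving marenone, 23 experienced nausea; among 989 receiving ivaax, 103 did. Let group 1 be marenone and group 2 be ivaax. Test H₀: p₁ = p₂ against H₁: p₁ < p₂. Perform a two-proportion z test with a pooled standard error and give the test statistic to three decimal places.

z = -2.670

p̂₁ = 23/394 = 0.05838, p̂₂ = 103/989 = 0.10415.
Pooled p̂ = (23+103)/(394+989) = 126/1383 = 0.09111.
SE = √(p̂(1−p̂)(1/n₁+1/n₂)) = √(0.09111·0.90889·0.00354919) = √(0.000293894) = 0.01714.
z = (0.05838 − 0.10415)/0.01714 = -0.04577/0.01714 = -2.670.
p-value = P(Z < -2.670) ≈ 0.0038.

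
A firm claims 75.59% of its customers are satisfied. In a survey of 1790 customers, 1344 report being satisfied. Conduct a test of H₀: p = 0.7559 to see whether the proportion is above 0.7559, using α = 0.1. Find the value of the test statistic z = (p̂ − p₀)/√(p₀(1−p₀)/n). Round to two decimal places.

p̂ = 1344/1790 = 0.7508.
Standard error under H₀: √(0.7559×0.2441/1790) = 0.0102.
z = (0.7508 − 0.7559)/0.0102 = -0.0051/0.0102 = -0.50.
p-value = P(Z > -0.499) ≈ 0.6910, so at α = 0.1 we fail to reject H₀.

z = -0.50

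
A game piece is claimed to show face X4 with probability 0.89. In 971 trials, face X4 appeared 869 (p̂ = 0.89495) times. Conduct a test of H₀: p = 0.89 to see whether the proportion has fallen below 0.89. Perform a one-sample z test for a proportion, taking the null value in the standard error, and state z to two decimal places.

p̂ = 869/971 ≈ 0.89495.
SE = √(p₀(1−p₀)/n) = √(0.0979/971) = 0.01004.
z = (0.89495 − 0.89)/0.01004 = 0.00495/0.01004 = 0.49.

z = 0.49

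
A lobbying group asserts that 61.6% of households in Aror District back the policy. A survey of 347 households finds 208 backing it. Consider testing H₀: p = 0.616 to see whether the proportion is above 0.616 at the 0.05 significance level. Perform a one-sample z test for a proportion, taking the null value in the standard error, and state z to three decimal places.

z = -0.635

p̂ = 208/347 = 0.59942.
SE = √(p₀(1−p₀)/n) = √(0.23654/347) = 0.02611.
z = (0.59942 − 0.616)/0.02611 = -0.01658/0.02611 = -0.635.
p-value = P(Z > -0.635) ≈ 0.7372; since p > α = 0.05, fail to reject H₀.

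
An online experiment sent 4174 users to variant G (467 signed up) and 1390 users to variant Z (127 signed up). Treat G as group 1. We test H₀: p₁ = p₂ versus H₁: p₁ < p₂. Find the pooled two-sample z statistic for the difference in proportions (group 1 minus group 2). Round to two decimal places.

p̂₁ = 467/4174 = 0.11188, p̂₂ = 127/1390 = 0.09137.
Pooled p̂ = (467+127)/(4174+1390) = 594/5564 = 0.10676.
SE = √(0.0953605 × 0.000959003) = 0.00956.
z = (0.11188 − 0.09137)/0.00956 = 0.02051/0.00956 = 2.15.
p-value = P(Z < 2.145) ≈ 0.9840.

z = 2.15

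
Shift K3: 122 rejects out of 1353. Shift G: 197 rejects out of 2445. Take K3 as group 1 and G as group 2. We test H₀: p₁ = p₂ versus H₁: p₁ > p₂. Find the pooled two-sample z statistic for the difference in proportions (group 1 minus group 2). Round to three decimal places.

z = 1.021

p̂₁ = 122/1353 ≈ 0.09017, p̂₂ = 197/2445 ≈ 0.08057.
Pooled p̂ = (122+197)/(1353+2445) = 319/3798 = 0.08399.
SE = √(0.076937 × 0.0011481) = 0.00940.
z = (0.09017 − 0.08057)/0.00940 = 0.00960/0.00940 = 1.021.
p-value = P(Z > 1.021) ≈ 0.1536.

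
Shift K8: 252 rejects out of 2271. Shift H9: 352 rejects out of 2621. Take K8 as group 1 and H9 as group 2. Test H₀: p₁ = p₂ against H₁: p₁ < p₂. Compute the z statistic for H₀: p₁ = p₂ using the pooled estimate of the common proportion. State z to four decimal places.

p̂₁ = 252/2271 ≈ 0.1109643, p̂₂ = 352/2621 ≈ 0.1342999.
Pooled p̂ = (252+352)/(2271+2621) = 604/4892 = 0.1234669.
SE = √(p̂(1−p̂)(1/n₁+1/n₂)) = √(0.1234669·0.8765331·0.000821868) = √(8.89449e-05) = 0.0094311.
z = (0.1109643 − 0.1342999)/0.0094311 = -0.0233356/0.0094311 = -2.4743.
p-value = P(Z < -2.474) ≈ 0.0067.

z = -2.4743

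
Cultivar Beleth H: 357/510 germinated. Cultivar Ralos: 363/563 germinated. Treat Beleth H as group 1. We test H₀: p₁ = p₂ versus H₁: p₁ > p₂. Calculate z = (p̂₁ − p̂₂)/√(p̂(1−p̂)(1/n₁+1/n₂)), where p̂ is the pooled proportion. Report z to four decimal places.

z = 1.9233

p̂₁ = 357/510 = 0.700000, p̂₂ = 363/563 = 0.644760.
Pooled p̂ = (357+363)/(510+563) = 720/1073 = 0.671016.
SE = √(0.220754 × 0.00373698) = 0.028722.
z = (0.700000 − 0.644760)/0.028722 = 0.055240/0.028722 = 1.9233.
p-value = P(Z > 1.923) ≈ 0.0272.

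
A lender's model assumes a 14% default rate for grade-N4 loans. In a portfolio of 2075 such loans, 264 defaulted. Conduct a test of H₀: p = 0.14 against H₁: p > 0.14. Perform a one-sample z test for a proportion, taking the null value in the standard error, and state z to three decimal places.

p̂ = 264/2075 ≈ 0.127229.
Standard error under H₀: √(0.14×0.86/2075) = 0.007617.
z = (0.127229 − 0.14)/0.007617 = -0.012771/0.007617 = -1.677.
p-value = P(Z > -1.677) ≈ 0.9532.

z = -1.677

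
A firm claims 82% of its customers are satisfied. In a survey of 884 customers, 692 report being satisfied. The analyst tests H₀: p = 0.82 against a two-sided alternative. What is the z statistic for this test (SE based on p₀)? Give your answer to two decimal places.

p̂ = 692/884 ≈ 0.7828.
SE = √(p₀(1−p₀)/n) = √(0.1476/884) = 0.0129.
z = (0.7828 − 0.82)/0.0129 = -0.0372/0.0129 = -2.88.
p-value = 2·P(Z > 2.878) ≈ 0.0040.

z = -2.88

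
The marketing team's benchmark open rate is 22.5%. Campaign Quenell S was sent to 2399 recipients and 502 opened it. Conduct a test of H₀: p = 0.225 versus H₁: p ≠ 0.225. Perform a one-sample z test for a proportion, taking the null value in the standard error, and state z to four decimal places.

z = -1.8469

p̂ = 502/2399 = 0.2092539.
Under H₀, SE = √(0.225·0.775/2399) = √(7.26865e-05) = 0.0085256.
z = (0.2092539 − 0.225)/0.0085256 = -0.0157461/0.0085256 = -1.8469.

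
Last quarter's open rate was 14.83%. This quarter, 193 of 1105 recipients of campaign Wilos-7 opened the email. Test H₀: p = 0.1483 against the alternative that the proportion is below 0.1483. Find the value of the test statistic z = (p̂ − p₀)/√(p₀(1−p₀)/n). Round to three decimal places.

p̂ = 193/1105 = 0.17466.
Under H₀, SE = √(0.1483·0.8517/1105) = √(0.000114305) = 0.01069.
z = (0.17466 − 0.1483)/0.01069 = 0.02636/0.01069 = 2.466.

z = 2.466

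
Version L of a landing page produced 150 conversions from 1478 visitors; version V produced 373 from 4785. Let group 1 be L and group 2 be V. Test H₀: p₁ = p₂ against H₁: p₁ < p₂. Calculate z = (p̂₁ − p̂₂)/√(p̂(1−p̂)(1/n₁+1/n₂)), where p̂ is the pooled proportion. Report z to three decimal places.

z = 2.859

p̂₁ = 150/1478 ≈ 0.101488, p̂₂ = 373/4785 ≈ 0.077952.
Pooled p̂ = (150+373)/(1478+4785) = 523/6263 = 0.083506.
SE = √(0.076533 × 0.000885576) = 0.008233.
z = (0.101488 − 0.077952)/0.008233 = 0.023536/0.008233 = 2.859.
p-value = P(Z < 2.859) ≈ 0.9979.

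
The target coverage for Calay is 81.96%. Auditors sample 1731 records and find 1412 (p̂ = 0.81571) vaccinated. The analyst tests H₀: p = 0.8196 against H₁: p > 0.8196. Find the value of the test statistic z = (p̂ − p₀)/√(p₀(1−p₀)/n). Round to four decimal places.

p̂ = 1412/1731 ≈ 0.8157135.
Standard error under H₀: √(0.8196×0.1804/1731) = 0.0092421.
z = (0.8157135 − 0.8196)/0.0092421 = -0.0038865/0.0092421 = -0.4205.

z = -0.4205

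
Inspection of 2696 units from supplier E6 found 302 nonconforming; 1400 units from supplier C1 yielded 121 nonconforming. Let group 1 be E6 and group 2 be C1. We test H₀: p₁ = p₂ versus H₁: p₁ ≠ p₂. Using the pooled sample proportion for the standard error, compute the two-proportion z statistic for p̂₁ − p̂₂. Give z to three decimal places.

z = 2.553

p̂₁ = 302/2696 ≈ 0.112018, p̂₂ = 121/1400 ≈ 0.086429.
Pooled p̂ = (302+121)/(2696+1400) = 423/4096 = 0.103271.
SE = √(0.0926065 × 0.00108521) = 0.010025.
z = (0.112018 − 0.086429)/0.010025 = 0.025589/0.010025 = 2.553.
Two-sided p-value ≈ 2·Φ(−2.553) = 0.0107.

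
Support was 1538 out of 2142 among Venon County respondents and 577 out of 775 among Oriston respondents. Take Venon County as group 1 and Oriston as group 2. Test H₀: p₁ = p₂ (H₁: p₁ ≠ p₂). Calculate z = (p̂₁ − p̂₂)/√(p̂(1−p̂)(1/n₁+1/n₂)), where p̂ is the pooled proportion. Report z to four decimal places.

p̂₁ = 1538/2142 ≈ 0.7180205, p̂₂ = 577/775 ≈ 0.7445161.
Pooled p̂ = (1538+577)/(2142+775) = 2115/2917 = 0.7250600.
SE = √(p̂(1−p̂)(1/n₁+1/n₂)) = √(0.7250600·0.2749400·0.00175718) = √(0.00035029) = 0.0187160.
z = (0.7180205 − 0.7445161)/0.0187160 = -0.0264956/0.0187160 = -1.4157.

z = -1.4157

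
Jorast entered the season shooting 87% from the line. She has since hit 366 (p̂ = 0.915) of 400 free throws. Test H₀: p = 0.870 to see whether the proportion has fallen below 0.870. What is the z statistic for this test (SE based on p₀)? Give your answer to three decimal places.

p̂ = 366/400 = 0.915000.
Standard error under H₀: √(0.87×0.13/400) = 0.016815.
z = (0.915000 − 0.87)/0.016815 = 0.045000/0.016815 = 2.676.

z = 2.676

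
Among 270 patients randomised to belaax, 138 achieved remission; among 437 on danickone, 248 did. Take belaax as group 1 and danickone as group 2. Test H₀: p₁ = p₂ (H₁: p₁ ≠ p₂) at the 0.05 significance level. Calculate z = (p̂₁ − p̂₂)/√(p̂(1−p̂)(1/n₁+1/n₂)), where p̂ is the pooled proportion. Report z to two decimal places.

p̂₁ = 138/270 ≈ 0.5111, p̂₂ = 248/437 ≈ 0.5675.
Pooled p̂ = (138+248)/(270+437) = 386/707 = 0.5460.
SE = √(p̂(1−p̂)(1/n₁+1/n₂)) = √(0.5460·0.4540·0.00599203) = √(0.00148535) = 0.0385.
z = (0.5111 − 0.5675)/0.0385 = -0.0564/0.0385 = -1.46.
Two-sided p-value ≈ 2·Φ(−1.463) = 0.1434; since p > α = 0.05, fail to reject H₀.

z = -1.46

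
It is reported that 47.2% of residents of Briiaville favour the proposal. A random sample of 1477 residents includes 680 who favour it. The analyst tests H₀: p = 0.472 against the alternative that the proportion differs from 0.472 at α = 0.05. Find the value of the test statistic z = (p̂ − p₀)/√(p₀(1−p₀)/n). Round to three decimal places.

z = -0.894

p̂ = 680/1477 ≈ 0.46039.
Under H₀, SE = √(0.472·0.528/1477) = √(0.000168731) = 0.01299.
z = (0.46039 − 0.472)/0.01299 = -0.01161/0.01299 = -0.894.
Two-sided p-value ≈ 2·Φ(−0.894) = 0.3715, so at α = 0.05 we fail to reject H₀.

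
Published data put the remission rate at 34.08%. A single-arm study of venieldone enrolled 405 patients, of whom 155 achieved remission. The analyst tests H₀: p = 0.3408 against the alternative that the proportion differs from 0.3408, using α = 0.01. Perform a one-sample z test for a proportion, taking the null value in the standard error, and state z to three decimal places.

z = 1.780

p̂ = 155/405 ≈ 0.38272.
Standard error under H₀: √(0.3408×0.6592/405) = 0.02355.
z = (0.38272 − 0.3408)/0.02355 = 0.04192/0.02355 = 1.780.
Two-sided p-value ≈ 2·Φ(−1.780) = 0.0751, so at α = 0.01 we fail to reject H₀.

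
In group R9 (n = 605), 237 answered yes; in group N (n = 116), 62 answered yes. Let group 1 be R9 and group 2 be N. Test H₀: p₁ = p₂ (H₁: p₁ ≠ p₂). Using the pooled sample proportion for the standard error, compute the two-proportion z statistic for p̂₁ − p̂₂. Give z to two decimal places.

z = -2.86

p̂₁ = 237/605 ≈ 0.3917, p̂₂ = 62/116 ≈ 0.5345.
Pooled p̂ = (237+62)/(605+116) = 299/721 = 0.4147.
SE = √(0.242724 × 0.0102736) = 0.0499.
z = (0.3917 − 0.5345)/0.0499 = -0.1428/0.0499 = -2.86.
p-value = 2·P(Z > 2.859) ≈ 0.0043.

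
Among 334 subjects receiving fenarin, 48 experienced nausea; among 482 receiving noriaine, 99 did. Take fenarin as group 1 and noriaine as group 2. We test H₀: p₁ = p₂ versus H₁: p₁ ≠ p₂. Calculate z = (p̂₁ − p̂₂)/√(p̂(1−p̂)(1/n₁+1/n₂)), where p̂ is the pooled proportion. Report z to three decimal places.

z = -2.254

p̂₁ = 48/334 ≈ 0.14371, p̂₂ = 99/482 ≈ 0.20539.
Pooled p̂ = (48+99)/(334+482) = 147/816 = 0.18015.
SE = √(0.147694 × 0.0050687) = 0.02736.
z = (0.14371 − 0.20539)/0.02736 = -0.06168/0.02736 = -2.254.
Two-sided p-value ≈ 2·Φ(−2.254) = 0.0242.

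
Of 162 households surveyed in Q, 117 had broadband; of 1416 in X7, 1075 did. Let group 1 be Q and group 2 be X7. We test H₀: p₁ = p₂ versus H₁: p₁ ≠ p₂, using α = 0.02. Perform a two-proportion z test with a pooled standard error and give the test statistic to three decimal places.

z = -1.037

p̂₁ = 117/162 = 0.72222, p̂₂ = 1075/1416 = 0.75918.
Pooled p̂ = (117+1075)/(162+1416) = 1192/1578 = 0.75539.
SE = √(0.184778 × 0.00687905) = 0.03565.
z = (0.72222 − 0.75918)/0.03565 = -0.03696/0.03565 = -1.037.
Two-sided p-value ≈ 2·Φ(−1.037) = 0.2999, so at α = 0.02 we fail to reject H₀.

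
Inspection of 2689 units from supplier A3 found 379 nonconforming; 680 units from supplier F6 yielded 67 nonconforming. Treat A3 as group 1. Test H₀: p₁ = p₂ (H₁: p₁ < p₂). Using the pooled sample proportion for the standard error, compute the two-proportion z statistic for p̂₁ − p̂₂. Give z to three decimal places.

z = 2.916

p̂₁ = 379/2689 ≈ 0.140945, p̂₂ = 67/680 ≈ 0.098529.
Pooled p̂ = (379+67)/(2689+680) = 446/3369 = 0.132383.
SE = √(p̂(1−p̂)(1/n₁+1/n₂)) = √(0.132383·0.867617·0.00184247) = √(0.000211623) = 0.014547.
z = (0.140945 − 0.098529)/0.014547 = 0.042416/0.014547 = 2.916.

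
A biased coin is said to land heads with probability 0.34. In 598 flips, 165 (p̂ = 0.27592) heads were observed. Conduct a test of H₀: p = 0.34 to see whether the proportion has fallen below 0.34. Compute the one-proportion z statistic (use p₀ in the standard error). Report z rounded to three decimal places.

z = -3.308

p̂ = 165/598 ≈ 0.27592.
SE = √(p₀(1−p₀)/n) = √(0.2244/598) = 0.01937.
z = (0.27592 − 0.34)/0.01937 = -0.06408/0.01937 = -3.308.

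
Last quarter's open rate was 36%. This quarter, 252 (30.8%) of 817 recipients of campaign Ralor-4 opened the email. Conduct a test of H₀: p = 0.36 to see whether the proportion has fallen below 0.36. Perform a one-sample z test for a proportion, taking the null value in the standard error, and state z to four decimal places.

p̂ = 252/817 ≈ 0.308446.
Standard error under H₀: √(0.36×0.64/817) = 0.016793.
z = (0.308446 − 0.36)/0.016793 = -0.051554/0.016793 = -3.0700.
p-value = P(Z < -3.070) ≈ 0.0011.

z = -3.0700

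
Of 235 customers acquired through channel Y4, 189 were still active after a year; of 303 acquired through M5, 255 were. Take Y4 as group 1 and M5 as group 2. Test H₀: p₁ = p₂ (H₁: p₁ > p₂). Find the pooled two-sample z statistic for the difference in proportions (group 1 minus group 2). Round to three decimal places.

z = -1.131

p̂₁ = 189/235 = 0.80426, p̂₂ = 255/303 = 0.84158.
Pooled p̂ = (189+255)/(235+303) = 444/538 = 0.82528.
SE = √(p̂(1−p̂)(1/n₁+1/n₂)) = √(0.82528·0.17472·0.00755565) = √(0.00108948) = 0.03301.
z = (0.80426 − 0.84158)/0.03301 = -0.03732/0.03301 = -1.131.
p-value = P(Z > -1.131) ≈ 0.8710.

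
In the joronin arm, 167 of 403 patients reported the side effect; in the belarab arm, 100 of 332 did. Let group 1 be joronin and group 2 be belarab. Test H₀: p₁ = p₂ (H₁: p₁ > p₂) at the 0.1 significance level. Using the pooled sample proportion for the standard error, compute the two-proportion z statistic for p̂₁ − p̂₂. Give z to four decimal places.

p̂₁ = 167/403 ≈ 0.414392, p̂₂ = 100/332 ≈ 0.301205.
Pooled p̂ = (167+100)/(403+332) = 267/735 = 0.363265.
SE = √(p̂(1−p̂)(1/n₁+1/n₂)) = √(0.363265·0.636735·0.00549344) = √(0.00127065) = 0.035646.
z = (0.414392 − 0.301205)/0.035646 = 0.113187/0.035646 = 3.1753.
p-value = P(Z > 3.175) ≈ 0.0007. With α = 0.1, reject H₀.

z = 3.1753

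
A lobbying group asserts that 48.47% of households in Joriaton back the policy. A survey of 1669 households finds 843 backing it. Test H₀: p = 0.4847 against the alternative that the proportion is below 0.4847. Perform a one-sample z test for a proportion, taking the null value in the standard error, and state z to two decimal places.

p̂ = 843/1669 = 0.5051.
Under H₀, SE = √(0.4847·0.5153/1669) = √(0.00014965) = 0.0122.
z = (0.5051 − 0.4847)/0.0122 = 0.0204/0.0122 = 1.67.

z = 1.67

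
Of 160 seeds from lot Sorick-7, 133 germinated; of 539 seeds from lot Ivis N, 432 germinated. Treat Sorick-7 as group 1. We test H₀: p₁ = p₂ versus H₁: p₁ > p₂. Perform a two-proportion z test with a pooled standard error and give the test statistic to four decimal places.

z = 0.8399

p̂₁ = 133/160 = 0.831250, p̂₂ = 432/539 = 0.801484.
Pooled p̂ = (133+432)/(160+539) = 565/699 = 0.808298.
SE = √(p̂(1−p̂)(1/n₁+1/n₂)) = √(0.808298·0.191702·0.00810529) = √(0.00125594) = 0.035439.
z = (0.831250 − 0.801484)/0.035439 = 0.029766/0.035439 = 0.8399.
p-value = P(Z > 0.840) ≈ 0.2005.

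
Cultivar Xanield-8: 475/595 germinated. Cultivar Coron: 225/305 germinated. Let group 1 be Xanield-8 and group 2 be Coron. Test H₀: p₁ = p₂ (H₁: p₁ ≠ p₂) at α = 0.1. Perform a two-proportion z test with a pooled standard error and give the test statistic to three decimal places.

z = 2.070

p̂₁ = 475/595 ≈ 0.79832, p̂₂ = 225/305 ≈ 0.73770.
Pooled p̂ = (475+225)/(595+305) = 700/900 = 0.77778.
SE = √(p̂(1−p̂)(1/n₁+1/n₂)) = √(0.77778·0.22222·0.00495936) = √(0.000857173) = 0.02928.
z = (0.79832 − 0.73770)/0.02928 = 0.06062/0.02928 = 2.070.
Two-sided p-value ≈ 2·Φ(−2.070) = 0.0384, so at α = 0.1 we reject H₀.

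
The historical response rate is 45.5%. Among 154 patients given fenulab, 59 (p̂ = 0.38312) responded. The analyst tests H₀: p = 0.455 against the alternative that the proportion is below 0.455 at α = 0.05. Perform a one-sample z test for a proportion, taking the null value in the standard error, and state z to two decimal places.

z = -1.79

p̂ = 59/154 ≈ 0.3831.
SE = √(p₀(1−p₀)/n) = √(0.24797/154) = 0.0401.
z = (0.3831 − 0.455)/0.0401 = -0.0719/0.0401 = -1.79.
p-value = P(Z < -1.791) ≈ 0.0366, so at α = 0.05 we reject H₀.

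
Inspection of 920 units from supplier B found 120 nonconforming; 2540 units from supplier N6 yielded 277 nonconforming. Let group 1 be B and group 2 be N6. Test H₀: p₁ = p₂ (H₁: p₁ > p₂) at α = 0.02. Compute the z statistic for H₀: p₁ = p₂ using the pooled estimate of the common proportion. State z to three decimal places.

p̂₁ = 120/920 ≈ 0.13043, p̂₂ = 277/2540 ≈ 0.10906.
Pooled p̂ = (120+277)/(920+2540) = 397/3460 = 0.11474.
SE = √(p̂(1−p̂)(1/n₁+1/n₂)) = √(0.11474·0.88526·0.00148066) = √(0.000150397) = 0.01226.
z = (0.13043 − 0.10906)/0.01226 = 0.02137/0.01226 = 1.743.
p-value = P(Z > 1.743) ≈ 0.0406; since p > α = 0.02, fail to reject H₀.

z = 1.743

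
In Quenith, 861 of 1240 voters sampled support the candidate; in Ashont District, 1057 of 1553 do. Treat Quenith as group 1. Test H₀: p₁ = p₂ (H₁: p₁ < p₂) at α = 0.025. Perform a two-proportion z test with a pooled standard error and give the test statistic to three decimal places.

z = 0.778

p̂₁ = 861/1240 = 0.694355, p̂₂ = 1057/1553 = 0.680618.
Pooled p̂ = (861+1057)/(1240+1553) = 1918/2793 = 0.686717.
SE = √(0.215137 × 0.00145037) = 0.017664.
z = (0.694355 − 0.680618)/0.017664 = 0.013737/0.017664 = 0.778.
p-value = P(Z < 0.778) ≈ 0.7816, so at α = 0.025 we fail to reject H₀.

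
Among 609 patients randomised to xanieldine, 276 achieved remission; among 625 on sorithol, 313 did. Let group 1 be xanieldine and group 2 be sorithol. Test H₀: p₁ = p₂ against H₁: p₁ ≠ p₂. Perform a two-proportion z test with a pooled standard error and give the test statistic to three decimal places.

z = -1.674

p̂₁ = 276/609 = 0.45320, p̂₂ = 313/625 = 0.50080.
Pooled p̂ = (276+313)/(609+625) = 589/1234 = 0.47731.
SE = √(p̂(1−p̂)(1/n₁+1/n₂)) = √(0.47731·0.52269·0.00324204) = √(0.00080884) = 0.02844.
z = (0.45320 − 0.50080)/0.02844 = -0.04760/0.02844 = -1.674.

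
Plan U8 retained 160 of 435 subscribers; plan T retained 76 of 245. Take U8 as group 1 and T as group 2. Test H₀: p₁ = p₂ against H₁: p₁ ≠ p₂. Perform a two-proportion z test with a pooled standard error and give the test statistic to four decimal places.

p̂₁ = 160/435 ≈ 0.367816, p̂₂ = 76/245 ≈ 0.310204.
Pooled p̂ = (160+76)/(435+245) = 236/680 = 0.347059.
SE = √(p̂(1−p̂)(1/n₁+1/n₂)) = √(0.347059·0.652941·0.00638048) = √(0.00144587) = 0.038025.
z = (0.367816 − 0.310204)/0.038025 = 0.057612/0.038025 = 1.5151.

z = 1.5151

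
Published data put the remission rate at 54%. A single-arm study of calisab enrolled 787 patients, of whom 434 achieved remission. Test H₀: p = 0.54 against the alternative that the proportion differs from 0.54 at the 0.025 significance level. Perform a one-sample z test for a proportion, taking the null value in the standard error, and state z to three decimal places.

z = 0.645

p̂ = 434/787 = 0.55146.
SE = √(p₀(1−p₀)/n) = √(0.2484/787) = 0.01777.
z = (0.55146 − 0.54)/0.01777 = 0.01146/0.01777 = 0.645.
p-value = 2·P(Z > 0.645) ≈ 0.5188; since p > α = 0.025, fail to reject H₀.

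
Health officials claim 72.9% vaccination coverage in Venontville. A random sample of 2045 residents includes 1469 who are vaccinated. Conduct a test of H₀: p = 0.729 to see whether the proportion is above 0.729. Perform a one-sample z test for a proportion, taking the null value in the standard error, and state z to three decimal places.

p̂ = 1469/2045 = 0.718337.
Under H₀, SE = √(0.729·0.271/2045) = √(9.66059e-05) = 0.009829.
z = (0.718337 − 0.729)/0.009829 = -0.010663/0.009829 = -1.085.
p-value = P(Z > -1.085) ≈ 0.8610.

z = -1.085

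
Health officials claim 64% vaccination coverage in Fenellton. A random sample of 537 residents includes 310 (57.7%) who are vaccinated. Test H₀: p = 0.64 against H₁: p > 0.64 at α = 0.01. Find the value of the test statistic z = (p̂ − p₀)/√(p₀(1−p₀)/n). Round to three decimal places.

p̂ = 310/537 ≈ 0.57728.
Standard error under H₀: √(0.64×0.36/537) = 0.02071.
z = (0.57728 − 0.64)/0.02071 = -0.06272/0.02071 = -3.028.
p-value = P(Z > -3.028) ≈ 0.9988, so at α = 0.01 we fail to reject H₀.

z = -3.028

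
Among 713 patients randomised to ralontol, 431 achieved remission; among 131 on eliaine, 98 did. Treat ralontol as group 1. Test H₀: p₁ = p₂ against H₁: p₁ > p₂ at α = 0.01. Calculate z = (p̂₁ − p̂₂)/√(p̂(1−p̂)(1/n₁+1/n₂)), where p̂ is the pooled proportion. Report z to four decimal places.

z = -3.1234

p̂₁ = 431/713 = 0.6044881, p̂₂ = 98/131 = 0.7480916.
Pooled p̂ = (431+98)/(713+131) = 529/844 = 0.6267773.
SE = √(p̂(1−p̂)(1/n₁+1/n₂)) = √(0.6267773·0.3732227·0.00903611) = √(0.0021138) = 0.0459760.
z = (0.6044881 − 0.7480916)/0.0459760 = -0.1436035/0.0459760 = -3.1234.
p-value = P(Z > -3.123) ≈ 0.9991; since p > α = 0.01, fail to reject H₀.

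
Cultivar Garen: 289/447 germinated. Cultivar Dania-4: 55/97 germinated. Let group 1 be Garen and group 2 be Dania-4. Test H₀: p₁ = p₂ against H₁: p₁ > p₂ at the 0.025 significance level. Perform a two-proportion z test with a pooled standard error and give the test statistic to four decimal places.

p̂₁ = 289/447 ≈ 0.646532, p̂₂ = 55/97 ≈ 0.567010.
Pooled p̂ = (289+55)/(447+97) = 344/544 = 0.632353.
SE = √(p̂(1−p̂)(1/n₁+1/n₂)) = √(0.632353·0.367647·0.0125464) = √(0.00291682) = 0.054008.
z = (0.646532 − 0.567010)/0.054008 = 0.079522/0.054008 = 1.4724.
p-value = P(Z > 1.472) ≈ 0.0705, so at α = 0.025 we fail to reject H₀.

z = 1.4724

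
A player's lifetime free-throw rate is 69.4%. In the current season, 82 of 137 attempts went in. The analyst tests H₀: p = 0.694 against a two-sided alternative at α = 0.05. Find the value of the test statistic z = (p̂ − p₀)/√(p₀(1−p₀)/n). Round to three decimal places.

z = -2.425

p̂ = 82/137 = 0.59854.
Standard error under H₀: √(0.694×0.306/137) = 0.03937.
z = (0.59854 − 0.694)/0.03937 = -0.09546/0.03937 = -2.425.
p-value = 2·P(Z > 2.425) ≈ 0.0153, so at α = 0.05 we reject H₀.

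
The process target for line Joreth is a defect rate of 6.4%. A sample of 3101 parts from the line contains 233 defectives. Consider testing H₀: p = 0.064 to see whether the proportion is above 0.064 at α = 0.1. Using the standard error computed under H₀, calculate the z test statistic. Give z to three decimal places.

p̂ = 233/3101 = 0.075137.
Under H₀, SE = √(0.064·0.936/3101) = √(1.93176e-05) = 0.004395.
z = (0.075137 − 0.064)/0.004395 = 0.011137/0.004395 = 2.534.
p-value = P(Z > 2.534) ≈ 0.0056, so at α = 0.1 we reject H₀.

z = 2.534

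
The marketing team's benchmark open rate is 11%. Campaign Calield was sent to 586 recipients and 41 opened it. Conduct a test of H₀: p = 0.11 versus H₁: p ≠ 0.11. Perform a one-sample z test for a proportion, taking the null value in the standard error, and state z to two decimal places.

p̂ = 41/586 ≈ 0.0700.
Under H₀, SE = √(0.11·0.89/586) = √(0.000167065) = 0.0129.
z = (0.0700 − 0.11)/0.0129 = -0.0400/0.0129 = -3.10.
Two-sided p-value ≈ 2·Φ(−3.097) = 0.0020.

z = -3.10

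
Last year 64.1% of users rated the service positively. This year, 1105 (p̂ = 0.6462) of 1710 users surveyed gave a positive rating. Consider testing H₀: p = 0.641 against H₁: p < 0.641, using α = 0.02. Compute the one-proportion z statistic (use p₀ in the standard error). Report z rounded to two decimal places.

p̂ = 1105/1710 = 0.6462.
Standard error under H₀: √(0.641×0.359/1710) = 0.0116.
z = (0.6462 − 0.641)/0.0116 = 0.0052/0.0116 = 0.45.
p-value = P(Z < 0.448) ≈ 0.6730, so at α = 0.02 we fail to reject H₀.

z = 0.45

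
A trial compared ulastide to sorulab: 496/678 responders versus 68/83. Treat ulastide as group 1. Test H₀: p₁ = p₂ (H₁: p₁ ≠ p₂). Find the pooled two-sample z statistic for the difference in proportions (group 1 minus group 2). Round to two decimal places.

z = -1.72

p̂₁ = 496/678 = 0.7316, p̂₂ = 68/83 = 0.8193.
Pooled p̂ = (496+68)/(678+83) = 564/761 = 0.7411.
SE = √(p̂(1−p̂)(1/n₁+1/n₂)) = √(0.7411·0.2589·0.0135231) = √(0.0025945) = 0.0509.
z = (0.7316 − 0.8193)/0.0509 = -0.0877/0.0509 = -1.72.
p-value = 2·P(Z > 1.722) ≈ 0.0851.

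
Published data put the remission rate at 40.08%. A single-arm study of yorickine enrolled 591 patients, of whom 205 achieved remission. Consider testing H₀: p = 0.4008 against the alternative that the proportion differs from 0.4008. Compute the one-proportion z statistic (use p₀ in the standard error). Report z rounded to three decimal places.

z = -2.675

p̂ = 205/591 = 0.34687.
Standard error under H₀: √(0.4008×0.5992/591) = 0.02016.
z = (0.34687 − 0.4008)/0.02016 = -0.05393/0.02016 = -2.675.
p-value = 2·P(Z > 2.675) ≈ 0.0075.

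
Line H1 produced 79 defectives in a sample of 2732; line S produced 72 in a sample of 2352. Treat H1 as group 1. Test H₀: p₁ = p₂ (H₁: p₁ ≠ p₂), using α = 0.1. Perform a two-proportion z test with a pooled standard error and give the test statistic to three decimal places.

z = -0.355

p̂₁ = 79/2732 ≈ 0.028917, p̂₂ = 72/2352 ≈ 0.030612.
Pooled p̂ = (79+72)/(2732+2352) = 151/5084 = 0.029701.
SE = √(0.0288189 × 0.000791202) = 0.004775.
z = (0.028917 − 0.030612)/0.004775 = -0.001695/0.004775 = -0.355.
Two-sided p-value ≈ 2·Φ(−0.355) = 0.7225, so at α = 0.1 we fail to reject H₀.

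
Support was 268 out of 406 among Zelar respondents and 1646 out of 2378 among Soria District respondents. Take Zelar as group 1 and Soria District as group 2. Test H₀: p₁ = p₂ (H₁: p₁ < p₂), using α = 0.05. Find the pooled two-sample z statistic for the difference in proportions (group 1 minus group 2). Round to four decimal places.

p̂₁ = 268/406 ≈ 0.6600985, p̂₂ = 1646/2378 ≈ 0.6921783.
Pooled p̂ = (268+1646)/(406+2378) = 1914/2784 = 0.6875000.
SE = √(0.214844 × 0.00288358) = 0.0248901.
z = (0.6600985 − 0.6921783)/0.0248901 = -0.0320798/0.0248901 = -1.2889.
p-value = P(Z < -1.289) ≈ 0.0987; since p > α = 0.05, fail to reject H₀.

z = -1.2889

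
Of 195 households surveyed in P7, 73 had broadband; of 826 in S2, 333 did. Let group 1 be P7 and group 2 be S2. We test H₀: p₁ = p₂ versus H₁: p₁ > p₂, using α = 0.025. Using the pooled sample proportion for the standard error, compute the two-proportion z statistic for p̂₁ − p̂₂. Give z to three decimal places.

p̂₁ = 73/195 ≈ 0.37436, p̂₂ = 333/826 ≈ 0.40315.
Pooled p̂ = (73+333)/(195+826) = 406/1021 = 0.39765.
SE = √(p̂(1−p̂)(1/n₁+1/n₂)) = √(0.39765·0.60235·0.00633886) = √(0.00151831) = 0.03897.
z = (0.37436 − 0.40315)/0.03897 = -0.02879/0.03897 = -0.739.
p-value = P(Z > -0.739) ≈ 0.7700, so at α = 0.025 we fail to reject H₀.

z = -0.739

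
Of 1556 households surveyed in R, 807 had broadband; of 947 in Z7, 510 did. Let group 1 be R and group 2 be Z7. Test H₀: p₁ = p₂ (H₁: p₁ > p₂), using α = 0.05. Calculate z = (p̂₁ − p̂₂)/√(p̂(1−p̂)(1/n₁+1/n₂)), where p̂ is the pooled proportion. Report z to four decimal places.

p̂₁ = 807/1556 = 0.5186375, p̂₂ = 510/947 = 0.5385428.
Pooled p̂ = (807+510)/(1556+947) = 1317/2503 = 0.5261686.
SE = √(0.249315 × 0.00169864) = 0.0205790.
z = (0.5186375 − 0.5385428)/0.0205790 = -0.0199053/0.0205790 = -0.9673.
p-value = P(Z > -0.967) ≈ 0.8333. With α = 0.05, fail to reject H₀.

z = -0.9673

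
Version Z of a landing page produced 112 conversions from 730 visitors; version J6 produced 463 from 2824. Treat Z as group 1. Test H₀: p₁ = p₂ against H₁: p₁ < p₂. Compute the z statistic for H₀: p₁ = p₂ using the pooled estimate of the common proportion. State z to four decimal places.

z = -0.6885

p̂₁ = 112/730 ≈ 0.153425, p̂₂ = 463/2824 ≈ 0.163952.
Pooled p̂ = (112+463)/(730+2824) = 575/3554 = 0.161790.
SE = √(0.135614 × 0.00172397) = 0.015290.
z = (0.153425 − 0.163952)/0.015290 = -0.010527/0.015290 = -0.6885.
p-value = P(Z < -0.688) ≈ 0.2456.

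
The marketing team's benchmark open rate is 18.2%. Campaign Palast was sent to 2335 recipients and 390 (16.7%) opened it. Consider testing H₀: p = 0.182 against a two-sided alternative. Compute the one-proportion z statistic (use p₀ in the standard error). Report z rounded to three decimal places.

z = -1.876

p̂ = 390/2335 = 0.167024.
Under H₀, SE = √(0.182·0.818/2335) = √(6.37585e-05) = 0.007985.
z = (0.167024 − 0.182)/0.007985 = -0.014976/0.007985 = -1.876.
p-value = 2·P(Z > 1.876) ≈ 0.0607.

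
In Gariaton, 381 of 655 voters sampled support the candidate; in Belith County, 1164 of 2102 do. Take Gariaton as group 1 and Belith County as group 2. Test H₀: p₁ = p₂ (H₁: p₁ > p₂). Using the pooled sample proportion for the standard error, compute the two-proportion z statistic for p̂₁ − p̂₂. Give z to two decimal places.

z = 1.26

p̂₁ = 381/655 = 0.5817, p̂₂ = 1164/2102 = 0.5538.
Pooled p̂ = (381+1164)/(655+2102) = 1545/2757 = 0.5604.
SE = √(p̂(1−p̂)(1/n₁+1/n₂)) = √(0.5604·0.4396·0.00200245) = √(0.00049331) = 0.0222.
z = (0.5817 − 0.5538)/0.0222 = 0.0279/0.0222 = 1.26.
p-value = P(Z > 1.257) ≈ 0.1044.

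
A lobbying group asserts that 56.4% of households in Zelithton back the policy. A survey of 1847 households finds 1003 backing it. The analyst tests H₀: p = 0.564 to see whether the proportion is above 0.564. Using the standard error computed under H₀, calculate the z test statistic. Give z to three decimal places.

p̂ = 1003/1847 ≈ 0.54304.
Standard error under H₀: √(0.564×0.436/1847) = 0.01154.
z = (0.54304 − 0.564)/0.01154 = -0.02096/0.01154 = -1.816.
p-value = P(Z > -1.816) ≈ 0.9653.

z = -1.816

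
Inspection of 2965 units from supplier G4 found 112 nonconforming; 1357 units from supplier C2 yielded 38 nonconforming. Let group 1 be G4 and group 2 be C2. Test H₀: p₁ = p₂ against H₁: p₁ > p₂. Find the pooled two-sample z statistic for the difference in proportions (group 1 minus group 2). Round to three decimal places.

p̂₁ = 112/2965 = 0.037774, p̂₂ = 38/1357 = 0.028003.
Pooled p̂ = (112+38)/(2965+1357) = 150/4322 = 0.034706.
SE = √(p̂(1−p̂)(1/n₁+1/n₂)) = √(0.034706·0.965294·0.00107419) = √(3.59871e-05) = 0.005999.
z = (0.037774 − 0.028003)/0.005999 = 0.009771/0.005999 = 1.629.
p-value = P(Z > 1.629) ≈ 0.0517.

z = 1.629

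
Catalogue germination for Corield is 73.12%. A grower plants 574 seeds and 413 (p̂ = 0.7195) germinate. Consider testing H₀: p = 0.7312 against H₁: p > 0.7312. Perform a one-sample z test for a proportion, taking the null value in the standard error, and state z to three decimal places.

p̂ = 413/574 = 0.71951.
SE = √(p₀(1−p₀)/n) = √(0.19655/574) = 0.01850.
z = (0.71951 − 0.7312)/0.01850 = -0.01169/0.01850 = -0.632.
p-value = P(Z > -0.632) ≈ 0.7362.

z = -0.632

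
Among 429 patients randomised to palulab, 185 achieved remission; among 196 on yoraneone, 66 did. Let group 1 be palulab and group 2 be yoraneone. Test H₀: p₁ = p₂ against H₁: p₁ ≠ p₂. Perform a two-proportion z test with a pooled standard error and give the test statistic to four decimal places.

p̂₁ = 185/429 ≈ 0.431235, p̂₂ = 66/196 ≈ 0.336735.
Pooled p̂ = (185+66)/(429+196) = 251/625 = 0.401600.
SE = √(0.240317 × 0.00743304) = 0.042265.
z = (0.431235 − 0.336735)/0.042265 = 0.094500/0.042265 = 2.2359.
Two-sided p-value ≈ 2·Φ(−2.236) = 0.0254.

z = 2.2359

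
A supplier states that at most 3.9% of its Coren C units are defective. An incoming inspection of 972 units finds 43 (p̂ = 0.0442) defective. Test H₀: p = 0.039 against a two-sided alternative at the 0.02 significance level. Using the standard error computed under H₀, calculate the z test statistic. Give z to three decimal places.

z = 0.844

p̂ = 43/972 ≈ 0.04424.
SE = √(p₀(1−p₀)/n) = √(0.037479/972) = 0.00621.
z = (0.04424 − 0.039)/0.00621 = 0.00524/0.00621 = 0.844.
Two-sided p-value ≈ 2·Φ(−0.844) = 0.3989, so at α = 0.02 we fail to reject H₀.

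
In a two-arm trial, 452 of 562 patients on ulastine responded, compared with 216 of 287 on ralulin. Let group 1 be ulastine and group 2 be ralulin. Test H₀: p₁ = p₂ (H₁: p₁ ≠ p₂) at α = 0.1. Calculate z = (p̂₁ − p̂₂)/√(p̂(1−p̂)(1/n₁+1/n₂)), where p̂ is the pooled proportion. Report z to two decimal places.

z = 1.74

p̂₁ = 452/562 = 0.8043, p̂₂ = 216/287 = 0.7526.
Pooled p̂ = (452+216)/(562+287) = 668/849 = 0.7868.
SE = √(p̂(1−p̂)(1/n₁+1/n₂)) = √(0.7868·0.2132·0.00526368) = √(0.000882936) = 0.0297.
z = (0.8043 − 0.7526)/0.0297 = 0.0517/0.0297 = 1.74.
Two-sided p-value ≈ 2·Φ(−1.738) = 0.0821, so at α = 0.1 we reject H₀.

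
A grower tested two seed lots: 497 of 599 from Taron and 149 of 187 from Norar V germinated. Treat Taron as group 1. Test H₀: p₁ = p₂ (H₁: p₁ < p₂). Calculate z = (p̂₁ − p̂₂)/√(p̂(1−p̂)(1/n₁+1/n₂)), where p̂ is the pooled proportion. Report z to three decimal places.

z = 1.027

p̂₁ = 497/599 ≈ 0.82972, p̂₂ = 149/187 ≈ 0.79679.
Pooled p̂ = (497+149)/(599+187) = 646/786 = 0.82188.
SE = √(0.146391 × 0.00701704) = 0.03205.
z = (0.82972 − 0.79679)/0.03205 = 0.03293/0.03205 = 1.027.
p-value = P(Z < 1.027) ≈ 0.8479.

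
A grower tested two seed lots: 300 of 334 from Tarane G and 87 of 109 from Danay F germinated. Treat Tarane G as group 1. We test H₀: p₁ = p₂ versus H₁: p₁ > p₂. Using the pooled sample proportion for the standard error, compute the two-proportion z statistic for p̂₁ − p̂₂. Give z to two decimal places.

p̂₁ = 300/334 ≈ 0.89820, p̂₂ = 87/109 ≈ 0.79817.
Pooled p̂ = (300+87)/(334+109) = 387/443 = 0.87359.
SE = √(0.110431 × 0.0121683) = 0.03666.
z = (0.89820 − 0.79817)/0.03666 = 0.10003/0.03666 = 2.73.

z = 2.73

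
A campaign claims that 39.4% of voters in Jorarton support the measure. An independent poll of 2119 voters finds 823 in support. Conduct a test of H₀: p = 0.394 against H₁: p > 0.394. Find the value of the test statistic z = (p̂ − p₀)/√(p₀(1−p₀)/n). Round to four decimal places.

p̂ = 823/2119 ≈ 0.388391.
Standard error under H₀: √(0.394×0.606/2119) = 0.010615.
z = (0.388391 − 0.394)/0.010615 = -0.005609/0.010615 = -0.5284.

z = -0.5284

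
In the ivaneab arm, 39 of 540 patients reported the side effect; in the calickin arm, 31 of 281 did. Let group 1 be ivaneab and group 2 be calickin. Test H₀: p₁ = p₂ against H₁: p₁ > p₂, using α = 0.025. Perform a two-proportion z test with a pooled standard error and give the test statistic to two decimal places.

z = -1.85

p̂₁ = 39/540 ≈ 0.07222, p̂₂ = 31/281 ≈ 0.11032.
Pooled p̂ = (39+31)/(540+281) = 70/821 = 0.08526.
SE = √(0.0779923 × 0.00541057) = 0.02054.
z = (0.07222 − 0.11032)/0.02054 = -0.03810/0.02054 = -1.85.
p-value = P(Z > -1.855) ≈ 0.9682, so at α = 0.025 we fail to reject H₀.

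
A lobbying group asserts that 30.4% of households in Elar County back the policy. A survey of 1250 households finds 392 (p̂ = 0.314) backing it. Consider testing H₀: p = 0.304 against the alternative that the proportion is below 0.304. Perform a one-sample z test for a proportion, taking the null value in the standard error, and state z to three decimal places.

z = 0.738

p̂ = 392/1250 ≈ 0.31360.
SE = √(p₀(1−p₀)/n) = √(0.21158/1250) = 0.01301.
z = (0.31360 − 0.304)/0.01301 = 0.00960/0.01301 = 0.738.
p-value = P(Z < 0.738) ≈ 0.7697.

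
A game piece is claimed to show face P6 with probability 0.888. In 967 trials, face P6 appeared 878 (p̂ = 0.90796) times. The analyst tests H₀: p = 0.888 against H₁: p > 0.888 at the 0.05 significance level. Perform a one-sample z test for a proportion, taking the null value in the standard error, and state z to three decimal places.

p̂ = 878/967 = 0.90796.
Standard error under H₀: √(0.888×0.112/967) = 0.01014.
z = (0.90796 − 0.888)/0.01014 = 0.01996/0.01014 = 1.968.
p-value = P(Z > 1.968) ≈ 0.0245, so at α = 0.05 we reject H₀.

z = 1.968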